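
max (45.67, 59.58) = 59.58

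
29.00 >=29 True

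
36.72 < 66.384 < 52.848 False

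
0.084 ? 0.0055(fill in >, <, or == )>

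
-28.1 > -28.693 True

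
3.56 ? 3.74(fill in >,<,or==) <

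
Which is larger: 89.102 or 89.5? 89.5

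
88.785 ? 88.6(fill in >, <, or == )>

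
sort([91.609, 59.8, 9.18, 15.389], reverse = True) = [91.609, 59.8, 15.389, 9.18]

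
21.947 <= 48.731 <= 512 True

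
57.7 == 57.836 False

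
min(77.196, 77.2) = 77.196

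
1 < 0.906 False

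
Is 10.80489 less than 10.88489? Yes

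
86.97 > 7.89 True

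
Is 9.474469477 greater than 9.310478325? Yes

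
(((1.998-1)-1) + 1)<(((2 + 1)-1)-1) True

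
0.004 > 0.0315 False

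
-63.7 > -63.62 False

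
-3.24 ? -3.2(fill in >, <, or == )<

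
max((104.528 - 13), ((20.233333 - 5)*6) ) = 91.528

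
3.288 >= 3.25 True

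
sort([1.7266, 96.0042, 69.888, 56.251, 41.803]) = [1.7266, 41.803, 56.251, 69.888, 96.0042]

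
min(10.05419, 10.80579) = 10.05419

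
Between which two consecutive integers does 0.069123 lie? 0 and 1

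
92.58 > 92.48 True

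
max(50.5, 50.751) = 50.751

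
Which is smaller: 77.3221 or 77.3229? 77.3221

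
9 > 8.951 True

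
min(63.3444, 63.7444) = 63.3444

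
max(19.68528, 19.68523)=19.68528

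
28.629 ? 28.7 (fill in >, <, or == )<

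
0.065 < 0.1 True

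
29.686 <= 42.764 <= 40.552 False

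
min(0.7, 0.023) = 0.023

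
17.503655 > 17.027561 True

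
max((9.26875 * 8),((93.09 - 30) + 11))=74.15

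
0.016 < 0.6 True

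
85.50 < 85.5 False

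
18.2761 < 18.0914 False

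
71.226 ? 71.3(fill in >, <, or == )<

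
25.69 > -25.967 True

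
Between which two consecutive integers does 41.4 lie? 41 and 42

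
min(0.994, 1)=0.994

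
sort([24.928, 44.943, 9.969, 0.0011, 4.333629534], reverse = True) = [44.943, 24.928, 9.969, 4.333629534, 0.0011]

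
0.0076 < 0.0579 True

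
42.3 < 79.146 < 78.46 False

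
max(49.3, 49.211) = 49.3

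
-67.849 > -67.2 False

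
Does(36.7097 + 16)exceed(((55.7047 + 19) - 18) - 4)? Yes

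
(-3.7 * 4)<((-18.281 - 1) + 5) True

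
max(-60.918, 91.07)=91.07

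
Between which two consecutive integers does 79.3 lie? 79 and 80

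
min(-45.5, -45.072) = -45.5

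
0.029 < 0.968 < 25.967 True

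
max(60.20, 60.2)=60.2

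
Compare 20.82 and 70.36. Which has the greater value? 70.36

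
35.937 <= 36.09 True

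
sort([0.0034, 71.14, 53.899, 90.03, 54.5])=[0.0034, 53.899, 54.5, 71.14, 90.03]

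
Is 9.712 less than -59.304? No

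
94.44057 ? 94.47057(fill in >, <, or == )<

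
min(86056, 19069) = 19069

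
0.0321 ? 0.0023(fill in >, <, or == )>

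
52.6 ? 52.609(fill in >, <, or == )<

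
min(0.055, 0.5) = 0.055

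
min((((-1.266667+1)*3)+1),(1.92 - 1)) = 0.199999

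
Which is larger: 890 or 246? 890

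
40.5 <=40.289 False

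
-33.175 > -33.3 True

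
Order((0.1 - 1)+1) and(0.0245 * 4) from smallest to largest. (0.0245 * 4), ((0.1 - 1)+1)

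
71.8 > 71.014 True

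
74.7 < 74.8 True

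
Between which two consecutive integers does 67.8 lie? 67 and 68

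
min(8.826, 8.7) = 8.7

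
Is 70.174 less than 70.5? Yes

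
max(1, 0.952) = 1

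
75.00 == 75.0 True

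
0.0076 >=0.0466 False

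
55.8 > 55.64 True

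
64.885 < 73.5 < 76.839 True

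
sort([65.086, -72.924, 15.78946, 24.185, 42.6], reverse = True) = [65.086, 42.6, 24.185, 15.78946, -72.924]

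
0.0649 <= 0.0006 False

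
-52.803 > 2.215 False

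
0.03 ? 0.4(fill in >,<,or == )<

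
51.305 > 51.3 True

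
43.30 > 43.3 False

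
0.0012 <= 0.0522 True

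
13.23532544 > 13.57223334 False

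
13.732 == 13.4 False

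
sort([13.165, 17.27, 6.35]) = [6.35, 13.165, 17.27]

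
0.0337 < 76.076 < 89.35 True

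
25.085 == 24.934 False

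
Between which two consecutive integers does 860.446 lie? 860 and 861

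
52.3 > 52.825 False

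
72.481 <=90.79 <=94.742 True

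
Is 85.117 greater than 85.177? No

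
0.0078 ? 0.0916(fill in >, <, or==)<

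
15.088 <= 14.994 False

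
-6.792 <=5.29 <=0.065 False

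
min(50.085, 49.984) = 49.984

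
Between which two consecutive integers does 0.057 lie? 0 and 1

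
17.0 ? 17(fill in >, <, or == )==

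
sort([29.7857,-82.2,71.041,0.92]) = [-82.2,0.92,29.7857,71.041]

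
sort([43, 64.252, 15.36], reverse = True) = [64.252, 43, 15.36]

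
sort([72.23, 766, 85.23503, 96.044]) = [72.23, 85.23503, 96.044, 766]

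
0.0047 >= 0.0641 False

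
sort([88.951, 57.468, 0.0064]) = [0.0064, 57.468, 88.951]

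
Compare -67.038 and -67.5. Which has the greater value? -67.038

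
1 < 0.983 False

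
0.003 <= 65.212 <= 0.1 False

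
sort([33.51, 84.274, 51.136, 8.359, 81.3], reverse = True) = [84.274, 81.3, 51.136, 33.51, 8.359]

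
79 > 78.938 True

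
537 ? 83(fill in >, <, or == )>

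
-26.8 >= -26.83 True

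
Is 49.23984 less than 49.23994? Yes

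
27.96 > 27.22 True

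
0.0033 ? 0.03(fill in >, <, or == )<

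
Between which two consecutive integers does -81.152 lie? -82 and -81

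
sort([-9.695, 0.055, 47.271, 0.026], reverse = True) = [47.271, 0.055, 0.026, -9.695]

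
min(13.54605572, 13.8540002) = 13.54605572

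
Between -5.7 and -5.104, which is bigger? -5.104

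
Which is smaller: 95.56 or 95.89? 95.56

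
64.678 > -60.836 True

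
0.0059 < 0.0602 True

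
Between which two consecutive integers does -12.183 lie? -13 and -12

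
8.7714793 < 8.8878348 True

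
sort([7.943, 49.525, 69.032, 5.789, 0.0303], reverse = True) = [69.032, 49.525, 7.943, 5.789, 0.0303]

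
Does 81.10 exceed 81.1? No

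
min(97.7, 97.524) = 97.524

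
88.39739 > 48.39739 True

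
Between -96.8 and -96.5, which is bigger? -96.5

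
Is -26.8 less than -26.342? Yes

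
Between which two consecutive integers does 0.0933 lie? 0 and 1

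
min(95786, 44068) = 44068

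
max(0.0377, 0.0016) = 0.0377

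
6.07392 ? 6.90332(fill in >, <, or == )<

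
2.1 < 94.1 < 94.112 True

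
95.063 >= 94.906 True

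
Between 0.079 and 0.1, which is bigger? 0.1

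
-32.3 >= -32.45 True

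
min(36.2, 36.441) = 36.2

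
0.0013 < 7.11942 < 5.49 False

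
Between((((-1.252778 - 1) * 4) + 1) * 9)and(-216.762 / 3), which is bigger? ((((-1.252778 - 1) * 4) + 1) * 9)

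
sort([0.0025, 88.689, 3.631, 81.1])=[0.0025, 3.631, 81.1, 88.689]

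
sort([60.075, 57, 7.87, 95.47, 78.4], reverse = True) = [95.47, 78.4, 60.075, 57, 7.87]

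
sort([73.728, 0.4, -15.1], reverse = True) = [73.728, 0.4, -15.1]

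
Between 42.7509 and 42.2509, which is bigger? 42.7509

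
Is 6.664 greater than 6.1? Yes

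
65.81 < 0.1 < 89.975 False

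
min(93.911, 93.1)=93.1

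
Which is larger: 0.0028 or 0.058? 0.058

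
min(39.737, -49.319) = -49.319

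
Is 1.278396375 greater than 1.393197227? No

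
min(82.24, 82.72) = 82.24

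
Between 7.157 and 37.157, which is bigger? 37.157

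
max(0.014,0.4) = 0.4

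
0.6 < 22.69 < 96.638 True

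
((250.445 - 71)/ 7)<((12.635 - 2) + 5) False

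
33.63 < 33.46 False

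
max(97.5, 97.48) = 97.5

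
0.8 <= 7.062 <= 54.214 True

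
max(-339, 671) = 671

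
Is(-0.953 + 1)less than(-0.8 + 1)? Yes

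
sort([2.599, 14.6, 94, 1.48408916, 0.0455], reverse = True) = [94, 14.6, 2.599, 1.48408916, 0.0455]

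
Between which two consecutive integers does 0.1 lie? 0 and 1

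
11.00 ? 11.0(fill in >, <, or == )==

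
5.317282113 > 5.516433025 False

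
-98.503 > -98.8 True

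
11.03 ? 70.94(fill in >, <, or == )<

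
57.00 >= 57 True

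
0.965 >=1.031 False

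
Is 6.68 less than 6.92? Yes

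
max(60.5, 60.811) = 60.811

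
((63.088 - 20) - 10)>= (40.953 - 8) True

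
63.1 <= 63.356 True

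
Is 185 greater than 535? No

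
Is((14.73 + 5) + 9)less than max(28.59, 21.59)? No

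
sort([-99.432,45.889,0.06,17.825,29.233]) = [-99.432,0.06,17.825,29.233,45.889]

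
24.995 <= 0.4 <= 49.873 False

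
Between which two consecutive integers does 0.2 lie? 0 and 1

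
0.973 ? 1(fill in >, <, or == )<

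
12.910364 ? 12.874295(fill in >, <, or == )>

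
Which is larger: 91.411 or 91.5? 91.5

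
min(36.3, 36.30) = 36.3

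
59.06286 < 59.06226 False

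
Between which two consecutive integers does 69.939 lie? 69 and 70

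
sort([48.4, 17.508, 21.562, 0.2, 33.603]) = [0.2, 17.508, 21.562, 33.603, 48.4]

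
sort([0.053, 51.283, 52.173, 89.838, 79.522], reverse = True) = [89.838, 79.522, 52.173, 51.283, 0.053]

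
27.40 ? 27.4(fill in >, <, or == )==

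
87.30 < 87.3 False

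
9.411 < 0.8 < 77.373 False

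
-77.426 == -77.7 False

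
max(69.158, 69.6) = 69.6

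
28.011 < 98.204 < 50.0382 False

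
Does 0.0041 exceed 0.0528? No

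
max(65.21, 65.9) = 65.9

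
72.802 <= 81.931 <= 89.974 True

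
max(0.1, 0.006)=0.1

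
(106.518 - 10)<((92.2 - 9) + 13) False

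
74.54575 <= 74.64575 True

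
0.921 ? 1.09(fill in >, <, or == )<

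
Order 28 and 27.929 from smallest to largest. 27.929, 28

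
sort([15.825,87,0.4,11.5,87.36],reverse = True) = [87.36,87,15.825,11.5,0.4]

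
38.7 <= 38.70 True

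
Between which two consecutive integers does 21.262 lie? 21 and 22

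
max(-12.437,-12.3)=-12.3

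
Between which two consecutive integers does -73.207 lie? -74 and -73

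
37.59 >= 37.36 True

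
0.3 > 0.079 True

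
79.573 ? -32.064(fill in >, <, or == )>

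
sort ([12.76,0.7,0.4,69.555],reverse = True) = [69.555,12.76,0.7,0.4]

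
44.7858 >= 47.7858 False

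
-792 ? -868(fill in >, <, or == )>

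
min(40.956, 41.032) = 40.956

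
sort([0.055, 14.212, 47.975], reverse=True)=[47.975, 14.212, 0.055]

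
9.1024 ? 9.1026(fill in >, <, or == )<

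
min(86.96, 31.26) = 31.26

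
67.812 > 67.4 True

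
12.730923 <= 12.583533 False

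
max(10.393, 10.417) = 10.417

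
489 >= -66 True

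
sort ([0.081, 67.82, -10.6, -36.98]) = [-36.98, -10.6, 0.081, 67.82]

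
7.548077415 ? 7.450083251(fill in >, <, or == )>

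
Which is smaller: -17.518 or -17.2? -17.518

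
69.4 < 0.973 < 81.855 False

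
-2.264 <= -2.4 False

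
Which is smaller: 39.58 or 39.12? 39.12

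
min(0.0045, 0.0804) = 0.0045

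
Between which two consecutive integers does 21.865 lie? 21 and 22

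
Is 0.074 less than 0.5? Yes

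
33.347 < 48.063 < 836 True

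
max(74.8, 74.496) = 74.8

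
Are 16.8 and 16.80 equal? Yes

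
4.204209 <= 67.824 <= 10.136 False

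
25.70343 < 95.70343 True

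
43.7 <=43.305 False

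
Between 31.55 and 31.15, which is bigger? 31.55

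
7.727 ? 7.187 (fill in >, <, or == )>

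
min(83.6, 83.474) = 83.474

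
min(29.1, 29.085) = 29.085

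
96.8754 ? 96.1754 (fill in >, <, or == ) >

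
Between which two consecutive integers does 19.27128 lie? 19 and 20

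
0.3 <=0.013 False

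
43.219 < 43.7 True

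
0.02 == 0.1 False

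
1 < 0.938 False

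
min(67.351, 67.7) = 67.351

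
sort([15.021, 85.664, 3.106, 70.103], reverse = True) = [85.664, 70.103, 15.021, 3.106]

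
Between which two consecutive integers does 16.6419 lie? 16 and 17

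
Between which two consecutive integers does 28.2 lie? 28 and 29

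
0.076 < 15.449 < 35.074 True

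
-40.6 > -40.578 False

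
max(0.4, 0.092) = 0.4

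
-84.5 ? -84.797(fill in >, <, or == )>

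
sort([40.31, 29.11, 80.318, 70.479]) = [29.11, 40.31, 70.479, 80.318]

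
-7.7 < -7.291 True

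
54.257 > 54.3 False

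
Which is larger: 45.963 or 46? 46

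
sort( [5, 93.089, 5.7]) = [5, 5.7, 93.089]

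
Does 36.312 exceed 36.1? Yes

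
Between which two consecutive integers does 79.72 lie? 79 and 80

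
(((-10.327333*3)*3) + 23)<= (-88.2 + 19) True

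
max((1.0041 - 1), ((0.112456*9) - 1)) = 0.012104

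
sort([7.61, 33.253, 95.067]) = [7.61, 33.253, 95.067]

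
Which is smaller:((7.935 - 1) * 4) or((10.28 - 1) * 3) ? ((7.935 - 1) * 4)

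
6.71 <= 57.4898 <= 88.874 True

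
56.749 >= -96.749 True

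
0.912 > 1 False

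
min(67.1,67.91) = 67.1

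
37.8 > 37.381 True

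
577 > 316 True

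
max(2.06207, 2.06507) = 2.06507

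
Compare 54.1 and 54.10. They are equal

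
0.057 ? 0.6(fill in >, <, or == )<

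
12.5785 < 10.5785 False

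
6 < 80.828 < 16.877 False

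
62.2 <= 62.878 True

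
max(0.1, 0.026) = 0.1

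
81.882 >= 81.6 True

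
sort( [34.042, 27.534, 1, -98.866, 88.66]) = [-98.866, 1, 27.534, 34.042, 88.66]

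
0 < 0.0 False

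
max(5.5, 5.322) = 5.5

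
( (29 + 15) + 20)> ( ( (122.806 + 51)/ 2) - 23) True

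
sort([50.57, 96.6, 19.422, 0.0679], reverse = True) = [96.6, 50.57, 19.422, 0.0679]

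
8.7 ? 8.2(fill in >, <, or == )>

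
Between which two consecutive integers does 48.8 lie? 48 and 49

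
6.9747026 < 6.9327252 False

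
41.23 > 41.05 True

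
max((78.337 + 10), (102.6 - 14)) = 88.6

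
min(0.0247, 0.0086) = 0.0086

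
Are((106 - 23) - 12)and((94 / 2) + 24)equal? Yes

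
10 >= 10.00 True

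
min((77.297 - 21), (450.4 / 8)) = 56.297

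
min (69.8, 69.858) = 69.8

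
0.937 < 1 True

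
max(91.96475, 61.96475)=91.96475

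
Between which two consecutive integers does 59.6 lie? 59 and 60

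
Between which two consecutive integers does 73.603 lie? 73 and 74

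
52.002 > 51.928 True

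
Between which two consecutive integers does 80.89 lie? 80 and 81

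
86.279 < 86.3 True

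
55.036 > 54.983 True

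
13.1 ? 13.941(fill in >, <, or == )<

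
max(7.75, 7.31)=7.75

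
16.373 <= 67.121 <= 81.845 True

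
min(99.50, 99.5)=99.50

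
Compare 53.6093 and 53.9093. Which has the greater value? 53.9093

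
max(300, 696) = 696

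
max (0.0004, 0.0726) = 0.0726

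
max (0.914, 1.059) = 1.059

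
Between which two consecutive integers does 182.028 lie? 182 and 183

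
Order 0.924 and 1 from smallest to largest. 0.924,1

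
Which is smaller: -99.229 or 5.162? -99.229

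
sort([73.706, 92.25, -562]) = [-562, 73.706, 92.25]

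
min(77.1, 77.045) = 77.045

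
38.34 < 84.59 True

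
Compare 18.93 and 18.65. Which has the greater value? 18.93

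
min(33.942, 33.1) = 33.1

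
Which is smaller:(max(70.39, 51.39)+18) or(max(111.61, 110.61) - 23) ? (max(70.39, 51.39)+18)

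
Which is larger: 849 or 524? 849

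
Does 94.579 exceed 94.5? Yes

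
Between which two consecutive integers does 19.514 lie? 19 and 20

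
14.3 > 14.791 False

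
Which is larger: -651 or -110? -110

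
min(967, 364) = 364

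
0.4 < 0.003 False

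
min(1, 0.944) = 0.944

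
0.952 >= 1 False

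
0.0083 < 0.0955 True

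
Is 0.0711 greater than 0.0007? Yes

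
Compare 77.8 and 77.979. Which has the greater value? 77.979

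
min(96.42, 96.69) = 96.42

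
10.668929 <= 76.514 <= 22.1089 False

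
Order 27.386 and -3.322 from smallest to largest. -3.322, 27.386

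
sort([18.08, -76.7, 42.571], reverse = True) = [42.571, 18.08, -76.7]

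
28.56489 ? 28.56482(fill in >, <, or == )>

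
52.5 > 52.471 True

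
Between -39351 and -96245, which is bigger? -39351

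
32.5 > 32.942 False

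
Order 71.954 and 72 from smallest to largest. 71.954,72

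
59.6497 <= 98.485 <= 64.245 False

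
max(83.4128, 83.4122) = 83.4128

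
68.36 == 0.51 False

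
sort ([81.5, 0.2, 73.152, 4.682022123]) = [0.2, 4.682022123, 73.152, 81.5]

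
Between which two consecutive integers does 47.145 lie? 47 and 48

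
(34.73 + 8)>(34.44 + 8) True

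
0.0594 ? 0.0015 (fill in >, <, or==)>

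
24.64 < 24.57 False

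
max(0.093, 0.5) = 0.5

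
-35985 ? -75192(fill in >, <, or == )>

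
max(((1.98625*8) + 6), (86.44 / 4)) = 21.89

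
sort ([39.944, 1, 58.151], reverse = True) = [58.151, 39.944, 1]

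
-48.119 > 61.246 False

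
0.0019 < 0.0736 True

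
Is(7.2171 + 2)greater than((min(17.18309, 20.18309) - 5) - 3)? Yes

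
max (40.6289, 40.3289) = 40.6289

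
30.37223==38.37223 False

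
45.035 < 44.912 False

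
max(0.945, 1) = 1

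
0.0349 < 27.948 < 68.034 True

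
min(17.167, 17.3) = 17.167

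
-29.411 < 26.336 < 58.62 True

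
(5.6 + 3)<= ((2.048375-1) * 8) False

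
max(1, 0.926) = 1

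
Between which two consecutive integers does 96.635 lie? 96 and 97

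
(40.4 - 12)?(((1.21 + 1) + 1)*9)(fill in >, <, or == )<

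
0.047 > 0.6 False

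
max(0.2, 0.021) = 0.2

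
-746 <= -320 True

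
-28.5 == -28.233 False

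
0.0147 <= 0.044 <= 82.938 True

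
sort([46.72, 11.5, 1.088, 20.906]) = [1.088, 11.5, 20.906, 46.72]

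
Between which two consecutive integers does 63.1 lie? 63 and 64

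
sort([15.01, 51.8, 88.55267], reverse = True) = [88.55267, 51.8, 15.01]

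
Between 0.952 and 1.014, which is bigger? 1.014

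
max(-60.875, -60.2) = -60.2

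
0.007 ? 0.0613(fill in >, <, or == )<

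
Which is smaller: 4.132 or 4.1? 4.1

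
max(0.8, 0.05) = 0.8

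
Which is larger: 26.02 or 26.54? 26.54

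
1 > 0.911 True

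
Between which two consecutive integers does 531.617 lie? 531 and 532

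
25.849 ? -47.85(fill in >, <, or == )>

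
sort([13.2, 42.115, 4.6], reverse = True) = [42.115, 13.2, 4.6]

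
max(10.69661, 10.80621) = 10.80621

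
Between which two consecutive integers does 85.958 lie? 85 and 86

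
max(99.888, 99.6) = 99.888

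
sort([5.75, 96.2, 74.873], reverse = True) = [96.2, 74.873, 5.75]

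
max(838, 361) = 838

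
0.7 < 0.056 False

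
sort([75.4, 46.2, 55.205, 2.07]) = [2.07, 46.2, 55.205, 75.4]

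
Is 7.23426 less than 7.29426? Yes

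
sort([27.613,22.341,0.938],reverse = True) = [27.613,22.341,0.938]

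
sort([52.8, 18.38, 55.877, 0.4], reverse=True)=[55.877, 52.8, 18.38, 0.4]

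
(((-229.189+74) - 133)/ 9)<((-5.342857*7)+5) False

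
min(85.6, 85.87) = 85.6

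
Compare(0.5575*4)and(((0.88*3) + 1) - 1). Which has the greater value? (((0.88*3) + 1) - 1)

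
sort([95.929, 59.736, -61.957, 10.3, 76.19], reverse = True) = [95.929, 76.19, 59.736, 10.3, -61.957]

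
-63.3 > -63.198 False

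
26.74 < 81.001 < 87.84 True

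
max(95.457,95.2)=95.457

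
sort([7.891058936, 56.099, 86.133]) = [7.891058936, 56.099, 86.133]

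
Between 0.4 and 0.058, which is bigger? 0.4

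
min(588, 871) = 588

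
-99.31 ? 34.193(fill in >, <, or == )<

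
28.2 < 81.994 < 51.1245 False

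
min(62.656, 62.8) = 62.656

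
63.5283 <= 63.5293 True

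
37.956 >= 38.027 False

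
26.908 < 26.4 False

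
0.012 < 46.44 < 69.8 True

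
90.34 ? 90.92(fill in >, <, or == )<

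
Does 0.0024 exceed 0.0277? No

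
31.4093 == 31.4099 False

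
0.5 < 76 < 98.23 True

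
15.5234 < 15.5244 True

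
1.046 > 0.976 True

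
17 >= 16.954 True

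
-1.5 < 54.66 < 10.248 False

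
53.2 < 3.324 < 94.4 False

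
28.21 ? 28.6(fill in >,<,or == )<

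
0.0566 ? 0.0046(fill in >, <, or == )>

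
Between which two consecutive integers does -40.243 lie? -41 and -40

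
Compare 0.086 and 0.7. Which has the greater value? 0.7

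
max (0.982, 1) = 1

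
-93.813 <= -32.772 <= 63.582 True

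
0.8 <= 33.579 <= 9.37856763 False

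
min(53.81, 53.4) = 53.4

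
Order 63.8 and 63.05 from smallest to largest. 63.05, 63.8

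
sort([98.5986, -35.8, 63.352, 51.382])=[-35.8, 51.382, 63.352, 98.5986]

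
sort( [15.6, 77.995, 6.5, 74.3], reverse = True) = [77.995, 74.3, 15.6, 6.5]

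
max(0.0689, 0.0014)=0.0689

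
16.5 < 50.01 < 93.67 True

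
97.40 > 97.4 False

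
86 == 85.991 False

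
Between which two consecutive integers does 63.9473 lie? 63 and 64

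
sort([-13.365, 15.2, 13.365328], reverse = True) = [15.2, 13.365328, -13.365]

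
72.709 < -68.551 False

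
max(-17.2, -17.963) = -17.2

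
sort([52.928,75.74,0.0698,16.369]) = [0.0698,16.369,52.928,75.74]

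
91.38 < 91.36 False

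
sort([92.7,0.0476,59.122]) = [0.0476,59.122,92.7]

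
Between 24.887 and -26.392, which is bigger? 24.887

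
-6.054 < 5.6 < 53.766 True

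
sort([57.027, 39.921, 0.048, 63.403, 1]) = [0.048, 1, 39.921, 57.027, 63.403]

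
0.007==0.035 False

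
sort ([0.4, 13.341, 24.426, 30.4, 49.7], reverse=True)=[49.7, 30.4, 24.426, 13.341, 0.4]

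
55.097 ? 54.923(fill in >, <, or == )>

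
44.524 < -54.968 False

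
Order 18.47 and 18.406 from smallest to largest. 18.406, 18.47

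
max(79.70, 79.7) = 79.7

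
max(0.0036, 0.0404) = 0.0404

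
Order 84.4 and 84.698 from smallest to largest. 84.4, 84.698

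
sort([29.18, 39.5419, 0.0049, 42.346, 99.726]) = [0.0049, 29.18, 39.5419, 42.346, 99.726]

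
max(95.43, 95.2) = 95.43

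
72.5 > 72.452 True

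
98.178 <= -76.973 False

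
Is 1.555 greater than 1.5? Yes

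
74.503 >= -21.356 True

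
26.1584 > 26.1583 True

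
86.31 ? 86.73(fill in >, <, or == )<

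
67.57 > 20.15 True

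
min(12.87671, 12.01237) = 12.01237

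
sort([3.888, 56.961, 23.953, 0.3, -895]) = [-895, 0.3, 3.888, 23.953, 56.961]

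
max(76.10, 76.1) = 76.1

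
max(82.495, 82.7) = 82.7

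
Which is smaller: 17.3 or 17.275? 17.275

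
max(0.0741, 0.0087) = 0.0741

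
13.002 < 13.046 True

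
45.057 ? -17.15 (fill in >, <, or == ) >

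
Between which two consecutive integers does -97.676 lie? -98 and -97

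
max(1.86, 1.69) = 1.86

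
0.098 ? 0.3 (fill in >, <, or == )<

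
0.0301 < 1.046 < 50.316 True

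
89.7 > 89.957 False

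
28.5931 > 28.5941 False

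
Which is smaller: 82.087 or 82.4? 82.087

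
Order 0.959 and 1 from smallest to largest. 0.959, 1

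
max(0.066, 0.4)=0.4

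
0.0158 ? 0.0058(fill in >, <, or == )>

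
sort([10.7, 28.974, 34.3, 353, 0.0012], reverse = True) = [353, 34.3, 28.974, 10.7, 0.0012]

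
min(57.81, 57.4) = 57.4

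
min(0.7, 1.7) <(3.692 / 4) True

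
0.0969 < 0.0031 False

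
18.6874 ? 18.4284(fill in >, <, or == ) >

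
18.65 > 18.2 True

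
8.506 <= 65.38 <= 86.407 True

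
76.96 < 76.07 False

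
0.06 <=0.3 True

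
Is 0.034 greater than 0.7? No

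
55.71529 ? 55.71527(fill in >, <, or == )>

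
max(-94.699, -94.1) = -94.1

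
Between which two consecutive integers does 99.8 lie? 99 and 100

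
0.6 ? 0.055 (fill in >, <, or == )>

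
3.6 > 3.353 True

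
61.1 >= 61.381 False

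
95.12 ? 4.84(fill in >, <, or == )>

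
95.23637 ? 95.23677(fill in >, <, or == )<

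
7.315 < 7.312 False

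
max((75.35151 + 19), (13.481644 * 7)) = 94.371508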